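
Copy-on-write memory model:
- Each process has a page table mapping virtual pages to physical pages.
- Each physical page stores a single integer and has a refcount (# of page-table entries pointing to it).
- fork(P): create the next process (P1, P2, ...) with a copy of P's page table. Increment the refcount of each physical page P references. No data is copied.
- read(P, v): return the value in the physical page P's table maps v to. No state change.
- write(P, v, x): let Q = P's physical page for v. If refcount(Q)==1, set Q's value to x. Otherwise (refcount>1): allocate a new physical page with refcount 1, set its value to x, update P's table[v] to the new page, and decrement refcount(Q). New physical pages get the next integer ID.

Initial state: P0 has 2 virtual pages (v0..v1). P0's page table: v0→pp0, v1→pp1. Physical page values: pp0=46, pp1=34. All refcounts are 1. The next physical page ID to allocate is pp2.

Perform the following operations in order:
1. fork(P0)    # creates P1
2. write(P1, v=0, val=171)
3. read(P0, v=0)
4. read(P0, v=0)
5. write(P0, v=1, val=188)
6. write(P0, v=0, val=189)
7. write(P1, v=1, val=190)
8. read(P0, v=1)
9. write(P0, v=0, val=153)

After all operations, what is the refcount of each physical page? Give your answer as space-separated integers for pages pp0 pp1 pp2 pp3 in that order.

Answer: 1 1 1 1

Derivation:
Op 1: fork(P0) -> P1. 2 ppages; refcounts: pp0:2 pp1:2
Op 2: write(P1, v0, 171). refcount(pp0)=2>1 -> COPY to pp2. 3 ppages; refcounts: pp0:1 pp1:2 pp2:1
Op 3: read(P0, v0) -> 46. No state change.
Op 4: read(P0, v0) -> 46. No state change.
Op 5: write(P0, v1, 188). refcount(pp1)=2>1 -> COPY to pp3. 4 ppages; refcounts: pp0:1 pp1:1 pp2:1 pp3:1
Op 6: write(P0, v0, 189). refcount(pp0)=1 -> write in place. 4 ppages; refcounts: pp0:1 pp1:1 pp2:1 pp3:1
Op 7: write(P1, v1, 190). refcount(pp1)=1 -> write in place. 4 ppages; refcounts: pp0:1 pp1:1 pp2:1 pp3:1
Op 8: read(P0, v1) -> 188. No state change.
Op 9: write(P0, v0, 153). refcount(pp0)=1 -> write in place. 4 ppages; refcounts: pp0:1 pp1:1 pp2:1 pp3:1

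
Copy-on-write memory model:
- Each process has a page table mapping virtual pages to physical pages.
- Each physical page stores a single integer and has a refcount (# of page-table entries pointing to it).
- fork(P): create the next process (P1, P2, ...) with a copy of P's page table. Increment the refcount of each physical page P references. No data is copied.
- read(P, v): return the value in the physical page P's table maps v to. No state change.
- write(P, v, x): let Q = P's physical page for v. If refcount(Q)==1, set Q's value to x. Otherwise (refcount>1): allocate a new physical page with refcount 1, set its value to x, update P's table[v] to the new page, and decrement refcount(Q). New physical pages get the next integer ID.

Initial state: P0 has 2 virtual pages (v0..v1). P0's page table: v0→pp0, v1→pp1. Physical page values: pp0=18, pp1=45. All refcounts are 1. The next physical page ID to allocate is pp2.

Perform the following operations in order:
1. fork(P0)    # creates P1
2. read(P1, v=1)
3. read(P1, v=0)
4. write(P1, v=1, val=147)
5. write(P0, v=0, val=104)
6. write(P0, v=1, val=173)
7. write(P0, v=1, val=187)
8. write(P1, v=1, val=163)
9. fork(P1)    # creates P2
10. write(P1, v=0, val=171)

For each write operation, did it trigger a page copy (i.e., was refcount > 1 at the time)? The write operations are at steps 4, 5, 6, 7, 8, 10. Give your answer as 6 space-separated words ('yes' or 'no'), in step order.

Op 1: fork(P0) -> P1. 2 ppages; refcounts: pp0:2 pp1:2
Op 2: read(P1, v1) -> 45. No state change.
Op 3: read(P1, v0) -> 18. No state change.
Op 4: write(P1, v1, 147). refcount(pp1)=2>1 -> COPY to pp2. 3 ppages; refcounts: pp0:2 pp1:1 pp2:1
Op 5: write(P0, v0, 104). refcount(pp0)=2>1 -> COPY to pp3. 4 ppages; refcounts: pp0:1 pp1:1 pp2:1 pp3:1
Op 6: write(P0, v1, 173). refcount(pp1)=1 -> write in place. 4 ppages; refcounts: pp0:1 pp1:1 pp2:1 pp3:1
Op 7: write(P0, v1, 187). refcount(pp1)=1 -> write in place. 4 ppages; refcounts: pp0:1 pp1:1 pp2:1 pp3:1
Op 8: write(P1, v1, 163). refcount(pp2)=1 -> write in place. 4 ppages; refcounts: pp0:1 pp1:1 pp2:1 pp3:1
Op 9: fork(P1) -> P2. 4 ppages; refcounts: pp0:2 pp1:1 pp2:2 pp3:1
Op 10: write(P1, v0, 171). refcount(pp0)=2>1 -> COPY to pp4. 5 ppages; refcounts: pp0:1 pp1:1 pp2:2 pp3:1 pp4:1

yes yes no no no yes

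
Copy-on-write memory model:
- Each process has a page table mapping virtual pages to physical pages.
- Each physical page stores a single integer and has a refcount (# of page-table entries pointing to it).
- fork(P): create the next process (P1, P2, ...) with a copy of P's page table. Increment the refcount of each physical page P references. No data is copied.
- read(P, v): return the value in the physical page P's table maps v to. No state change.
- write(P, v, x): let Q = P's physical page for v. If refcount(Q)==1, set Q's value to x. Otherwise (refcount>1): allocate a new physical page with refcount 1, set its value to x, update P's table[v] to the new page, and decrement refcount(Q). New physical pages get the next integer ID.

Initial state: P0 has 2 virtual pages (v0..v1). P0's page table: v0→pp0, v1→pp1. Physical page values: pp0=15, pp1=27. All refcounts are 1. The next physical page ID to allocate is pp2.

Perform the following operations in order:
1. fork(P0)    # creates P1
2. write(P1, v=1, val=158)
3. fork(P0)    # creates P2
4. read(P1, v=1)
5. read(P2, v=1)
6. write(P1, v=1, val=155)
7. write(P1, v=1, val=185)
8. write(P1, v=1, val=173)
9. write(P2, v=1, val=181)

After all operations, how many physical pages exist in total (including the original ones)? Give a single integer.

Answer: 4

Derivation:
Op 1: fork(P0) -> P1. 2 ppages; refcounts: pp0:2 pp1:2
Op 2: write(P1, v1, 158). refcount(pp1)=2>1 -> COPY to pp2. 3 ppages; refcounts: pp0:2 pp1:1 pp2:1
Op 3: fork(P0) -> P2. 3 ppages; refcounts: pp0:3 pp1:2 pp2:1
Op 4: read(P1, v1) -> 158. No state change.
Op 5: read(P2, v1) -> 27. No state change.
Op 6: write(P1, v1, 155). refcount(pp2)=1 -> write in place. 3 ppages; refcounts: pp0:3 pp1:2 pp2:1
Op 7: write(P1, v1, 185). refcount(pp2)=1 -> write in place. 3 ppages; refcounts: pp0:3 pp1:2 pp2:1
Op 8: write(P1, v1, 173). refcount(pp2)=1 -> write in place. 3 ppages; refcounts: pp0:3 pp1:2 pp2:1
Op 9: write(P2, v1, 181). refcount(pp1)=2>1 -> COPY to pp3. 4 ppages; refcounts: pp0:3 pp1:1 pp2:1 pp3:1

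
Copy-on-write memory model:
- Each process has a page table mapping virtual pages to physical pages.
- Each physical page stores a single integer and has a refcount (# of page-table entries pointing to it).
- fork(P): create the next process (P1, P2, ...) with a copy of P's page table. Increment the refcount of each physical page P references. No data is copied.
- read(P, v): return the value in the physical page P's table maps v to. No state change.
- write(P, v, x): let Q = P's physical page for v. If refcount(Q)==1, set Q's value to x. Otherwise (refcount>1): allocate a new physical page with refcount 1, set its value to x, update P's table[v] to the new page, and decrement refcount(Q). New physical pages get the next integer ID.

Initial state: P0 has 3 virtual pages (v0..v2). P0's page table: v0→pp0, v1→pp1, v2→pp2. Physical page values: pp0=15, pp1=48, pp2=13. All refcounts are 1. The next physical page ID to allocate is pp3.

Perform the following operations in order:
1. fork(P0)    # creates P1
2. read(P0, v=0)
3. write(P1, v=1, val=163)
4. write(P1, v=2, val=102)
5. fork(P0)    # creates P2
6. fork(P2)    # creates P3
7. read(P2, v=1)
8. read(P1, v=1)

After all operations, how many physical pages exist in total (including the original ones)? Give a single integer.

Answer: 5

Derivation:
Op 1: fork(P0) -> P1. 3 ppages; refcounts: pp0:2 pp1:2 pp2:2
Op 2: read(P0, v0) -> 15. No state change.
Op 3: write(P1, v1, 163). refcount(pp1)=2>1 -> COPY to pp3. 4 ppages; refcounts: pp0:2 pp1:1 pp2:2 pp3:1
Op 4: write(P1, v2, 102). refcount(pp2)=2>1 -> COPY to pp4. 5 ppages; refcounts: pp0:2 pp1:1 pp2:1 pp3:1 pp4:1
Op 5: fork(P0) -> P2. 5 ppages; refcounts: pp0:3 pp1:2 pp2:2 pp3:1 pp4:1
Op 6: fork(P2) -> P3. 5 ppages; refcounts: pp0:4 pp1:3 pp2:3 pp3:1 pp4:1
Op 7: read(P2, v1) -> 48. No state change.
Op 8: read(P1, v1) -> 163. No state change.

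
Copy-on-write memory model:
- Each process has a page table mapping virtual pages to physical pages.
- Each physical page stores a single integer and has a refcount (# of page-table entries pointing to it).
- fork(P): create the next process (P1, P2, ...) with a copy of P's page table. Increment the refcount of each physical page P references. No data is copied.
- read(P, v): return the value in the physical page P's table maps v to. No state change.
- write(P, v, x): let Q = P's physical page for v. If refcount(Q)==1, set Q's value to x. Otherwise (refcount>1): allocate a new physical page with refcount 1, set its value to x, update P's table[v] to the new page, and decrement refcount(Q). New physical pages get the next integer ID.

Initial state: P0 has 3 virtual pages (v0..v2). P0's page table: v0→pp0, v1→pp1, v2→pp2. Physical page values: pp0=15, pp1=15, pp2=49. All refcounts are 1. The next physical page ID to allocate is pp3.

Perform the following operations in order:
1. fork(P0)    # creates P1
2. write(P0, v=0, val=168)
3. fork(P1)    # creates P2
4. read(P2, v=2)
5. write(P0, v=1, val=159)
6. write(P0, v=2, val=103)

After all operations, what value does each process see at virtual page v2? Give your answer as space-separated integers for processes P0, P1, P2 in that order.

Op 1: fork(P0) -> P1. 3 ppages; refcounts: pp0:2 pp1:2 pp2:2
Op 2: write(P0, v0, 168). refcount(pp0)=2>1 -> COPY to pp3. 4 ppages; refcounts: pp0:1 pp1:2 pp2:2 pp3:1
Op 3: fork(P1) -> P2. 4 ppages; refcounts: pp0:2 pp1:3 pp2:3 pp3:1
Op 4: read(P2, v2) -> 49. No state change.
Op 5: write(P0, v1, 159). refcount(pp1)=3>1 -> COPY to pp4. 5 ppages; refcounts: pp0:2 pp1:2 pp2:3 pp3:1 pp4:1
Op 6: write(P0, v2, 103). refcount(pp2)=3>1 -> COPY to pp5. 6 ppages; refcounts: pp0:2 pp1:2 pp2:2 pp3:1 pp4:1 pp5:1
P0: v2 -> pp5 = 103
P1: v2 -> pp2 = 49
P2: v2 -> pp2 = 49

Answer: 103 49 49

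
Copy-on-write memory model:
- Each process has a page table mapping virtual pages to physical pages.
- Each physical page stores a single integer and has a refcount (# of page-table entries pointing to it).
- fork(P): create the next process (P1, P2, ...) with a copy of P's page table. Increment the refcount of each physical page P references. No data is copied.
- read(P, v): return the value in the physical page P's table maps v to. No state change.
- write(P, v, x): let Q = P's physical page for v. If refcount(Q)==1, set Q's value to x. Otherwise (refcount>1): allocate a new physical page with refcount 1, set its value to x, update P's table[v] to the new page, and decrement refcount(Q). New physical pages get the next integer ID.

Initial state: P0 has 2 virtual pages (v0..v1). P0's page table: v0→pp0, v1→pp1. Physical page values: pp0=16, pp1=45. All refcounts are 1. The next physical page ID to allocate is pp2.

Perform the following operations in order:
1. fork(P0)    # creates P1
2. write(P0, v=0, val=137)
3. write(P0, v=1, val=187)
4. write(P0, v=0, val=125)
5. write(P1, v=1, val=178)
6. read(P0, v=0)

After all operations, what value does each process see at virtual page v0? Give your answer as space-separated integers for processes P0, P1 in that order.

Answer: 125 16

Derivation:
Op 1: fork(P0) -> P1. 2 ppages; refcounts: pp0:2 pp1:2
Op 2: write(P0, v0, 137). refcount(pp0)=2>1 -> COPY to pp2. 3 ppages; refcounts: pp0:1 pp1:2 pp2:1
Op 3: write(P0, v1, 187). refcount(pp1)=2>1 -> COPY to pp3. 4 ppages; refcounts: pp0:1 pp1:1 pp2:1 pp3:1
Op 4: write(P0, v0, 125). refcount(pp2)=1 -> write in place. 4 ppages; refcounts: pp0:1 pp1:1 pp2:1 pp3:1
Op 5: write(P1, v1, 178). refcount(pp1)=1 -> write in place. 4 ppages; refcounts: pp0:1 pp1:1 pp2:1 pp3:1
Op 6: read(P0, v0) -> 125. No state change.
P0: v0 -> pp2 = 125
P1: v0 -> pp0 = 16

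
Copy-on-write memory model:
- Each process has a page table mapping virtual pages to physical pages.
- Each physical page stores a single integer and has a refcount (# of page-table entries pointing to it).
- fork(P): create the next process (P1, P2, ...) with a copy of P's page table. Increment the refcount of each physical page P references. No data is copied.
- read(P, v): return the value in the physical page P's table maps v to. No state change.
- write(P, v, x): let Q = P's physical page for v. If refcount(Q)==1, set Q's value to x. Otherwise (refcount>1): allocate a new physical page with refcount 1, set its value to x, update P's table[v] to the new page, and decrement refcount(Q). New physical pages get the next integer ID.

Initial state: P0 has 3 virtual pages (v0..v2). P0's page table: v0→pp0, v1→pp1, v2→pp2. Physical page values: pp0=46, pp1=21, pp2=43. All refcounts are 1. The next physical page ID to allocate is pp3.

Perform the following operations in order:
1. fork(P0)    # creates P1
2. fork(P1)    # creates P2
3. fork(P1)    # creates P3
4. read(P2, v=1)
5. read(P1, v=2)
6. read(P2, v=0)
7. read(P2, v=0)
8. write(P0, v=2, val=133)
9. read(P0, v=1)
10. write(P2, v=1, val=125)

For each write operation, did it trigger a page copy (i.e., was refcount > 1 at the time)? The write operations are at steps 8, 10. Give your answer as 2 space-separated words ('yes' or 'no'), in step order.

Op 1: fork(P0) -> P1. 3 ppages; refcounts: pp0:2 pp1:2 pp2:2
Op 2: fork(P1) -> P2. 3 ppages; refcounts: pp0:3 pp1:3 pp2:3
Op 3: fork(P1) -> P3. 3 ppages; refcounts: pp0:4 pp1:4 pp2:4
Op 4: read(P2, v1) -> 21. No state change.
Op 5: read(P1, v2) -> 43. No state change.
Op 6: read(P2, v0) -> 46. No state change.
Op 7: read(P2, v0) -> 46. No state change.
Op 8: write(P0, v2, 133). refcount(pp2)=4>1 -> COPY to pp3. 4 ppages; refcounts: pp0:4 pp1:4 pp2:3 pp3:1
Op 9: read(P0, v1) -> 21. No state change.
Op 10: write(P2, v1, 125). refcount(pp1)=4>1 -> COPY to pp4. 5 ppages; refcounts: pp0:4 pp1:3 pp2:3 pp3:1 pp4:1

yes yes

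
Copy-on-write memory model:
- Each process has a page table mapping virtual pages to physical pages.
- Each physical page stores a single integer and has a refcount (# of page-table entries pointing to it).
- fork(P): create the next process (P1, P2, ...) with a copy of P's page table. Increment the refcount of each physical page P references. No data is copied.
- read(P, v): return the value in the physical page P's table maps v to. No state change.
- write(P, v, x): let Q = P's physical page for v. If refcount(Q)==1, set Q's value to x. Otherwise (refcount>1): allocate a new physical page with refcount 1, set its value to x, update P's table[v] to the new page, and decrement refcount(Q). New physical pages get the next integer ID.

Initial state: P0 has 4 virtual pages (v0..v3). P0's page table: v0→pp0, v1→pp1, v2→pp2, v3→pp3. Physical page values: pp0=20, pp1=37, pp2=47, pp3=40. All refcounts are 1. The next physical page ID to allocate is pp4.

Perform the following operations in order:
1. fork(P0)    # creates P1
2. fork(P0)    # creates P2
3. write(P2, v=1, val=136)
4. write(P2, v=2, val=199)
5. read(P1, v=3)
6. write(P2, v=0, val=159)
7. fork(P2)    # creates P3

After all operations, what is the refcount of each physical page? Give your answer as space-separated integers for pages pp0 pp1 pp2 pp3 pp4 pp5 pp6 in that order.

Op 1: fork(P0) -> P1. 4 ppages; refcounts: pp0:2 pp1:2 pp2:2 pp3:2
Op 2: fork(P0) -> P2. 4 ppages; refcounts: pp0:3 pp1:3 pp2:3 pp3:3
Op 3: write(P2, v1, 136). refcount(pp1)=3>1 -> COPY to pp4. 5 ppages; refcounts: pp0:3 pp1:2 pp2:3 pp3:3 pp4:1
Op 4: write(P2, v2, 199). refcount(pp2)=3>1 -> COPY to pp5. 6 ppages; refcounts: pp0:3 pp1:2 pp2:2 pp3:3 pp4:1 pp5:1
Op 5: read(P1, v3) -> 40. No state change.
Op 6: write(P2, v0, 159). refcount(pp0)=3>1 -> COPY to pp6. 7 ppages; refcounts: pp0:2 pp1:2 pp2:2 pp3:3 pp4:1 pp5:1 pp6:1
Op 7: fork(P2) -> P3. 7 ppages; refcounts: pp0:2 pp1:2 pp2:2 pp3:4 pp4:2 pp5:2 pp6:2

Answer: 2 2 2 4 2 2 2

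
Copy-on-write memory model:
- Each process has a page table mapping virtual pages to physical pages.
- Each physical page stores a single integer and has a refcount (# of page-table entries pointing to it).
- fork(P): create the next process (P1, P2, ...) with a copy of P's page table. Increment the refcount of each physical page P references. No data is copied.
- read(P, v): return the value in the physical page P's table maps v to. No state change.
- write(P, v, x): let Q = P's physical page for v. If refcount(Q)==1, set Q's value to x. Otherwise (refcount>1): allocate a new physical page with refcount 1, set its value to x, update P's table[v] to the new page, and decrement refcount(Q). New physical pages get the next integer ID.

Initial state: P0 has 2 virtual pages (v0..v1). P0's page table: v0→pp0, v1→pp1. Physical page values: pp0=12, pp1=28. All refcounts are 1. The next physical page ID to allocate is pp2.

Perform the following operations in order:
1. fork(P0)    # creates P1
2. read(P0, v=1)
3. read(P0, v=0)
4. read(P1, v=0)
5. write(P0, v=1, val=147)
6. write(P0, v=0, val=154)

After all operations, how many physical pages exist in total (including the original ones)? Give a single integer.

Op 1: fork(P0) -> P1. 2 ppages; refcounts: pp0:2 pp1:2
Op 2: read(P0, v1) -> 28. No state change.
Op 3: read(P0, v0) -> 12. No state change.
Op 4: read(P1, v0) -> 12. No state change.
Op 5: write(P0, v1, 147). refcount(pp1)=2>1 -> COPY to pp2. 3 ppages; refcounts: pp0:2 pp1:1 pp2:1
Op 6: write(P0, v0, 154). refcount(pp0)=2>1 -> COPY to pp3. 4 ppages; refcounts: pp0:1 pp1:1 pp2:1 pp3:1

Answer: 4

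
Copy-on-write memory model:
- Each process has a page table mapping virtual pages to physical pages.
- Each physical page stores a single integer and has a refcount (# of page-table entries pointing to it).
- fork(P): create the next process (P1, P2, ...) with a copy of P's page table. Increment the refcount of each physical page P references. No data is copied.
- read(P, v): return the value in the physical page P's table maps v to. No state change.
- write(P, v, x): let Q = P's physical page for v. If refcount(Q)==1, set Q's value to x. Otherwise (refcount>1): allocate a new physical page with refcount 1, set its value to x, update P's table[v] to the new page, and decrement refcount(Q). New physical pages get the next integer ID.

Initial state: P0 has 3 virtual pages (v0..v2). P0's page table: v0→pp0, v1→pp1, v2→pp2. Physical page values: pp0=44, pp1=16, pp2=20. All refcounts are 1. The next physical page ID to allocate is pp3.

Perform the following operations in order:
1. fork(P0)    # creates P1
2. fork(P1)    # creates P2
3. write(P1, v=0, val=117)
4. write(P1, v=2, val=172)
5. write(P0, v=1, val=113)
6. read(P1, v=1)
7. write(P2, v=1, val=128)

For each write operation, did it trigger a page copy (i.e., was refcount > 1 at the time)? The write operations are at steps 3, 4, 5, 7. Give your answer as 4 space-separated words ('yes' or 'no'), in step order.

Op 1: fork(P0) -> P1. 3 ppages; refcounts: pp0:2 pp1:2 pp2:2
Op 2: fork(P1) -> P2. 3 ppages; refcounts: pp0:3 pp1:3 pp2:3
Op 3: write(P1, v0, 117). refcount(pp0)=3>1 -> COPY to pp3. 4 ppages; refcounts: pp0:2 pp1:3 pp2:3 pp3:1
Op 4: write(P1, v2, 172). refcount(pp2)=3>1 -> COPY to pp4. 5 ppages; refcounts: pp0:2 pp1:3 pp2:2 pp3:1 pp4:1
Op 5: write(P0, v1, 113). refcount(pp1)=3>1 -> COPY to pp5. 6 ppages; refcounts: pp0:2 pp1:2 pp2:2 pp3:1 pp4:1 pp5:1
Op 6: read(P1, v1) -> 16. No state change.
Op 7: write(P2, v1, 128). refcount(pp1)=2>1 -> COPY to pp6. 7 ppages; refcounts: pp0:2 pp1:1 pp2:2 pp3:1 pp4:1 pp5:1 pp6:1

yes yes yes yes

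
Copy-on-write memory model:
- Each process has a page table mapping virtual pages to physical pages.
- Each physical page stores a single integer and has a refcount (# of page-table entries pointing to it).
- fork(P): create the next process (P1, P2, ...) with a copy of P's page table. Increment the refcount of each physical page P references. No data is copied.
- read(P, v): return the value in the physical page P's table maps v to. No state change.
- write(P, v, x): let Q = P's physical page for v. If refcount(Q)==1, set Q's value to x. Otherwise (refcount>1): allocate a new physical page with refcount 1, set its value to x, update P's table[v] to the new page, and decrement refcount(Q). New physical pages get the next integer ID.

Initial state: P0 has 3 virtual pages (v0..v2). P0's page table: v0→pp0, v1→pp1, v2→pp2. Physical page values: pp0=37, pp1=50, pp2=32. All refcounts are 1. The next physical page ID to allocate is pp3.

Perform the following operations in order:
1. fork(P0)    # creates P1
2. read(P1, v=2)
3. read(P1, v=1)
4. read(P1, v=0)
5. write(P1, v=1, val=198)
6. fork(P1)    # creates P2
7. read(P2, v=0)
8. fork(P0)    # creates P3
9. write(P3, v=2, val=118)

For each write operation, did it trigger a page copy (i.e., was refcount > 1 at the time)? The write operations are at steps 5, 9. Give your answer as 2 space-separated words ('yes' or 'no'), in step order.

Op 1: fork(P0) -> P1. 3 ppages; refcounts: pp0:2 pp1:2 pp2:2
Op 2: read(P1, v2) -> 32. No state change.
Op 3: read(P1, v1) -> 50. No state change.
Op 4: read(P1, v0) -> 37. No state change.
Op 5: write(P1, v1, 198). refcount(pp1)=2>1 -> COPY to pp3. 4 ppages; refcounts: pp0:2 pp1:1 pp2:2 pp3:1
Op 6: fork(P1) -> P2. 4 ppages; refcounts: pp0:3 pp1:1 pp2:3 pp3:2
Op 7: read(P2, v0) -> 37. No state change.
Op 8: fork(P0) -> P3. 4 ppages; refcounts: pp0:4 pp1:2 pp2:4 pp3:2
Op 9: write(P3, v2, 118). refcount(pp2)=4>1 -> COPY to pp4. 5 ppages; refcounts: pp0:4 pp1:2 pp2:3 pp3:2 pp4:1

yes yes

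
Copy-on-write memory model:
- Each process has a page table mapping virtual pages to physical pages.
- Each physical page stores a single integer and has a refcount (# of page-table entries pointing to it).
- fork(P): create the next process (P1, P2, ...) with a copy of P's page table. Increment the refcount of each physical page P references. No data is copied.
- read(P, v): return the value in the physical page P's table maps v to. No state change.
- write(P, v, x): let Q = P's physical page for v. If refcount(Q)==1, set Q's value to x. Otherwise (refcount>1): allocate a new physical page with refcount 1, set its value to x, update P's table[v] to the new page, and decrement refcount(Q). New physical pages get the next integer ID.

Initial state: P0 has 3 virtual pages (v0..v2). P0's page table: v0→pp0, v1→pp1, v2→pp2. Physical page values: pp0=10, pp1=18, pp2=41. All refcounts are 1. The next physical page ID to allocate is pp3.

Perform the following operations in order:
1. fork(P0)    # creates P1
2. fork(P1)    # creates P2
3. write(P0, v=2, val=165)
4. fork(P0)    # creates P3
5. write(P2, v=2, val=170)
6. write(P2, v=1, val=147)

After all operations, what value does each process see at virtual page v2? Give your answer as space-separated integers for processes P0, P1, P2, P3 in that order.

Op 1: fork(P0) -> P1. 3 ppages; refcounts: pp0:2 pp1:2 pp2:2
Op 2: fork(P1) -> P2. 3 ppages; refcounts: pp0:3 pp1:3 pp2:3
Op 3: write(P0, v2, 165). refcount(pp2)=3>1 -> COPY to pp3. 4 ppages; refcounts: pp0:3 pp1:3 pp2:2 pp3:1
Op 4: fork(P0) -> P3. 4 ppages; refcounts: pp0:4 pp1:4 pp2:2 pp3:2
Op 5: write(P2, v2, 170). refcount(pp2)=2>1 -> COPY to pp4. 5 ppages; refcounts: pp0:4 pp1:4 pp2:1 pp3:2 pp4:1
Op 6: write(P2, v1, 147). refcount(pp1)=4>1 -> COPY to pp5. 6 ppages; refcounts: pp0:4 pp1:3 pp2:1 pp3:2 pp4:1 pp5:1
P0: v2 -> pp3 = 165
P1: v2 -> pp2 = 41
P2: v2 -> pp4 = 170
P3: v2 -> pp3 = 165

Answer: 165 41 170 165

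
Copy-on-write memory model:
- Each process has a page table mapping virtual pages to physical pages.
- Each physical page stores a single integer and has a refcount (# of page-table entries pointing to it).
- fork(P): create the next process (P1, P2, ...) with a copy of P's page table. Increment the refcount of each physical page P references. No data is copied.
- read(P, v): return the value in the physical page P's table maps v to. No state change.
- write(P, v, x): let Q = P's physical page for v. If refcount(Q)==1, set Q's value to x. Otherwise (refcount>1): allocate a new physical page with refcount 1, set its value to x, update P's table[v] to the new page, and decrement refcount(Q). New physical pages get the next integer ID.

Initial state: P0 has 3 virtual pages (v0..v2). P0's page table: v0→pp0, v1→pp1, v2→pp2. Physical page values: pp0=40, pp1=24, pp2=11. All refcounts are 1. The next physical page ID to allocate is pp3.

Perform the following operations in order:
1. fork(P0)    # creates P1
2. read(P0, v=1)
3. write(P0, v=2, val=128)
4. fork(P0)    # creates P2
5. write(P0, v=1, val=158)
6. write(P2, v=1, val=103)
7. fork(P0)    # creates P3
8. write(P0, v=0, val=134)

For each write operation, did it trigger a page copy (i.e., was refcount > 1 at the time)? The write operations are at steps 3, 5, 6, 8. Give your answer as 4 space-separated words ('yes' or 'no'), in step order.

Op 1: fork(P0) -> P1. 3 ppages; refcounts: pp0:2 pp1:2 pp2:2
Op 2: read(P0, v1) -> 24. No state change.
Op 3: write(P0, v2, 128). refcount(pp2)=2>1 -> COPY to pp3. 4 ppages; refcounts: pp0:2 pp1:2 pp2:1 pp3:1
Op 4: fork(P0) -> P2. 4 ppages; refcounts: pp0:3 pp1:3 pp2:1 pp3:2
Op 5: write(P0, v1, 158). refcount(pp1)=3>1 -> COPY to pp4. 5 ppages; refcounts: pp0:3 pp1:2 pp2:1 pp3:2 pp4:1
Op 6: write(P2, v1, 103). refcount(pp1)=2>1 -> COPY to pp5. 6 ppages; refcounts: pp0:3 pp1:1 pp2:1 pp3:2 pp4:1 pp5:1
Op 7: fork(P0) -> P3. 6 ppages; refcounts: pp0:4 pp1:1 pp2:1 pp3:3 pp4:2 pp5:1
Op 8: write(P0, v0, 134). refcount(pp0)=4>1 -> COPY to pp6. 7 ppages; refcounts: pp0:3 pp1:1 pp2:1 pp3:3 pp4:2 pp5:1 pp6:1

yes yes yes yes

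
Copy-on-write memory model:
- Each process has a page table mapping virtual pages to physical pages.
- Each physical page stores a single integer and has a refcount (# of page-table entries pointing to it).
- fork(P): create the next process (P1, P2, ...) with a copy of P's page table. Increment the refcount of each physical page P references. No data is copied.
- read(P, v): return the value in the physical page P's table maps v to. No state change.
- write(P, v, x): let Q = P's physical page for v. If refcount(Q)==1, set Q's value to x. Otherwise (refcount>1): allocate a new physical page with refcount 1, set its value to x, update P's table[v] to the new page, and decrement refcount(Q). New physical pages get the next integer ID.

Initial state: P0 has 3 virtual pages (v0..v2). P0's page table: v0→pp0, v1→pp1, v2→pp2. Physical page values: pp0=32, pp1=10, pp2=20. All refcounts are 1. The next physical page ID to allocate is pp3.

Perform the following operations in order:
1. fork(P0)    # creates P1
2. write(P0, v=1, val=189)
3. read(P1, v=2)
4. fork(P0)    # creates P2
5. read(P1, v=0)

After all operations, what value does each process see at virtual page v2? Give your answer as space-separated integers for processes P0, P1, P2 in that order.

Answer: 20 20 20

Derivation:
Op 1: fork(P0) -> P1. 3 ppages; refcounts: pp0:2 pp1:2 pp2:2
Op 2: write(P0, v1, 189). refcount(pp1)=2>1 -> COPY to pp3. 4 ppages; refcounts: pp0:2 pp1:1 pp2:2 pp3:1
Op 3: read(P1, v2) -> 20. No state change.
Op 4: fork(P0) -> P2. 4 ppages; refcounts: pp0:3 pp1:1 pp2:3 pp3:2
Op 5: read(P1, v0) -> 32. No state change.
P0: v2 -> pp2 = 20
P1: v2 -> pp2 = 20
P2: v2 -> pp2 = 20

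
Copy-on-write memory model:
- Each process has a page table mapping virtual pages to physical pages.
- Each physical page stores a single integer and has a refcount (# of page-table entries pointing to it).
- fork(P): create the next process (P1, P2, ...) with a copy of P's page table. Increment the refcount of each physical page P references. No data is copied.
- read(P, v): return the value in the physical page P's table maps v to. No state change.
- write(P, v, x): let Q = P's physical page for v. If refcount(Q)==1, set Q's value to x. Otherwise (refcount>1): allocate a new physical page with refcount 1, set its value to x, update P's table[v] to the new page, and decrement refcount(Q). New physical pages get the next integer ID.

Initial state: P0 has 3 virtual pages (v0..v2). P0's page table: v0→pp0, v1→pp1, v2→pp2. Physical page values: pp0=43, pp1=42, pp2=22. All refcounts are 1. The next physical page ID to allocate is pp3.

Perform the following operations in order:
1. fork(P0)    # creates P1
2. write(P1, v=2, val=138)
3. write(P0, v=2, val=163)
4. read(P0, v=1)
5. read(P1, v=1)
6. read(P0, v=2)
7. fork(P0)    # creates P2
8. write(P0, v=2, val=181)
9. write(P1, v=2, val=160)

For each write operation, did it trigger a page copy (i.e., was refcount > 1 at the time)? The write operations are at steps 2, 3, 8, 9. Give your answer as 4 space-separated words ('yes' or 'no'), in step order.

Op 1: fork(P0) -> P1. 3 ppages; refcounts: pp0:2 pp1:2 pp2:2
Op 2: write(P1, v2, 138). refcount(pp2)=2>1 -> COPY to pp3. 4 ppages; refcounts: pp0:2 pp1:2 pp2:1 pp3:1
Op 3: write(P0, v2, 163). refcount(pp2)=1 -> write in place. 4 ppages; refcounts: pp0:2 pp1:2 pp2:1 pp3:1
Op 4: read(P0, v1) -> 42. No state change.
Op 5: read(P1, v1) -> 42. No state change.
Op 6: read(P0, v2) -> 163. No state change.
Op 7: fork(P0) -> P2. 4 ppages; refcounts: pp0:3 pp1:3 pp2:2 pp3:1
Op 8: write(P0, v2, 181). refcount(pp2)=2>1 -> COPY to pp4. 5 ppages; refcounts: pp0:3 pp1:3 pp2:1 pp3:1 pp4:1
Op 9: write(P1, v2, 160). refcount(pp3)=1 -> write in place. 5 ppages; refcounts: pp0:3 pp1:3 pp2:1 pp3:1 pp4:1

yes no yes no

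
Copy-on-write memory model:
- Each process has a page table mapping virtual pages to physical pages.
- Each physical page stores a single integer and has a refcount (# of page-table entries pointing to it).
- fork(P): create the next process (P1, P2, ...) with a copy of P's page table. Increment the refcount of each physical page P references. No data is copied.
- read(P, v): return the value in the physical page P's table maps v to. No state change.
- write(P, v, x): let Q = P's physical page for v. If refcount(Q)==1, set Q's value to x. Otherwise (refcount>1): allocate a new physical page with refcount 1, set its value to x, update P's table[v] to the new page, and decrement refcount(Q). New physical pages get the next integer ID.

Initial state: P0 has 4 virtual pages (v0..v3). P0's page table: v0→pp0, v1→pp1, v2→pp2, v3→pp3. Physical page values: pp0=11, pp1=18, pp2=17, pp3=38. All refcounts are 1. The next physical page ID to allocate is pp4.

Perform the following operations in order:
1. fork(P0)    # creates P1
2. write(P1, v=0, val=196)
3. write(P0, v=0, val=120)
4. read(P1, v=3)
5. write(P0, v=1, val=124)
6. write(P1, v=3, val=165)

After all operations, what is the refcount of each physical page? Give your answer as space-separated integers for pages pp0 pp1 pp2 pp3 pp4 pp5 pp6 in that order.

Op 1: fork(P0) -> P1. 4 ppages; refcounts: pp0:2 pp1:2 pp2:2 pp3:2
Op 2: write(P1, v0, 196). refcount(pp0)=2>1 -> COPY to pp4. 5 ppages; refcounts: pp0:1 pp1:2 pp2:2 pp3:2 pp4:1
Op 3: write(P0, v0, 120). refcount(pp0)=1 -> write in place. 5 ppages; refcounts: pp0:1 pp1:2 pp2:2 pp3:2 pp4:1
Op 4: read(P1, v3) -> 38. No state change.
Op 5: write(P0, v1, 124). refcount(pp1)=2>1 -> COPY to pp5. 6 ppages; refcounts: pp0:1 pp1:1 pp2:2 pp3:2 pp4:1 pp5:1
Op 6: write(P1, v3, 165). refcount(pp3)=2>1 -> COPY to pp6. 7 ppages; refcounts: pp0:1 pp1:1 pp2:2 pp3:1 pp4:1 pp5:1 pp6:1

Answer: 1 1 2 1 1 1 1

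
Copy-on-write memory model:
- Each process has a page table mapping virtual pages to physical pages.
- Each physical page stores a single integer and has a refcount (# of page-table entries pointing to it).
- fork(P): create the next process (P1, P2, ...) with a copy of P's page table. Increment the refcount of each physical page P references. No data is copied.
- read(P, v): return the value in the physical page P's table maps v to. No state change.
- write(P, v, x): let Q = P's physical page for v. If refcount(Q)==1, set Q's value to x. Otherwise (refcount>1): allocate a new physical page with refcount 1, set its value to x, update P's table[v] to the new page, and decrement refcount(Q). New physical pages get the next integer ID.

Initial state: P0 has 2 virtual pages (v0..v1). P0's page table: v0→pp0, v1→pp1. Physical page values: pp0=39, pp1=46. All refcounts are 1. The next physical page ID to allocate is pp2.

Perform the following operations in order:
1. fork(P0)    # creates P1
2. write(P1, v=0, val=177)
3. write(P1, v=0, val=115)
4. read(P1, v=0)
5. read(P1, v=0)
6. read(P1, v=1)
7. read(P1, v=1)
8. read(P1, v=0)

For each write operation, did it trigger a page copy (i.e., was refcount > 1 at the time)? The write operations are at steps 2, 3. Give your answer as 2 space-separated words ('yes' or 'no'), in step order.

Op 1: fork(P0) -> P1. 2 ppages; refcounts: pp0:2 pp1:2
Op 2: write(P1, v0, 177). refcount(pp0)=2>1 -> COPY to pp2. 3 ppages; refcounts: pp0:1 pp1:2 pp2:1
Op 3: write(P1, v0, 115). refcount(pp2)=1 -> write in place. 3 ppages; refcounts: pp0:1 pp1:2 pp2:1
Op 4: read(P1, v0) -> 115. No state change.
Op 5: read(P1, v0) -> 115. No state change.
Op 6: read(P1, v1) -> 46. No state change.
Op 7: read(P1, v1) -> 46. No state change.
Op 8: read(P1, v0) -> 115. No state change.

yes no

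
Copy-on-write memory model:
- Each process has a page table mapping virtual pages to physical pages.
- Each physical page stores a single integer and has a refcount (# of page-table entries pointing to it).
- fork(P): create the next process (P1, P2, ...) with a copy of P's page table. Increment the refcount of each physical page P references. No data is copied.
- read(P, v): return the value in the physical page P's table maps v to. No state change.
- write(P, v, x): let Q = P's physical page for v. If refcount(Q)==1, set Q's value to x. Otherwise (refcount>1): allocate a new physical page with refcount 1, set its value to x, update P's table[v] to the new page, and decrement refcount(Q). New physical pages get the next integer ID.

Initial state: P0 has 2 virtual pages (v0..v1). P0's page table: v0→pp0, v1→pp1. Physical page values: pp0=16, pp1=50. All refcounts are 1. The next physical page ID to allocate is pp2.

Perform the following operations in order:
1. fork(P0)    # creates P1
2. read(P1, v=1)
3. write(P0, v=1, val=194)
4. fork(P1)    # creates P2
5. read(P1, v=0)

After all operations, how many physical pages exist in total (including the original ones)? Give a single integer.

Op 1: fork(P0) -> P1. 2 ppages; refcounts: pp0:2 pp1:2
Op 2: read(P1, v1) -> 50. No state change.
Op 3: write(P0, v1, 194). refcount(pp1)=2>1 -> COPY to pp2. 3 ppages; refcounts: pp0:2 pp1:1 pp2:1
Op 4: fork(P1) -> P2. 3 ppages; refcounts: pp0:3 pp1:2 pp2:1
Op 5: read(P1, v0) -> 16. No state change.

Answer: 3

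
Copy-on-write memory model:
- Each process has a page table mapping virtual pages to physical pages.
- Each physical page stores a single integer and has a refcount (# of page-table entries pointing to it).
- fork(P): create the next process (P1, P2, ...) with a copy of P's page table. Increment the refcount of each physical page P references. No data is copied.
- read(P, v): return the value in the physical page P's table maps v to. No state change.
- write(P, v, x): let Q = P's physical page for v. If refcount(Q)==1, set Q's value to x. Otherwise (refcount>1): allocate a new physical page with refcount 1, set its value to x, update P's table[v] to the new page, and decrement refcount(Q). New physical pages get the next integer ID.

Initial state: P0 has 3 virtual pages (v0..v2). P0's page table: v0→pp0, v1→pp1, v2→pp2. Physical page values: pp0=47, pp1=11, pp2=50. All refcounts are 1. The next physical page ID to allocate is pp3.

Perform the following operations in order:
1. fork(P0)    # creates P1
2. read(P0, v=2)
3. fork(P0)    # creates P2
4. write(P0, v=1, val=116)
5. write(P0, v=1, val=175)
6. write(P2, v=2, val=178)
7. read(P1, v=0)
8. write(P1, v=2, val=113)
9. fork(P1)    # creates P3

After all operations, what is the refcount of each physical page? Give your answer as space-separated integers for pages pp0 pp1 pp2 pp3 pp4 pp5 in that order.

Op 1: fork(P0) -> P1. 3 ppages; refcounts: pp0:2 pp1:2 pp2:2
Op 2: read(P0, v2) -> 50. No state change.
Op 3: fork(P0) -> P2. 3 ppages; refcounts: pp0:3 pp1:3 pp2:3
Op 4: write(P0, v1, 116). refcount(pp1)=3>1 -> COPY to pp3. 4 ppages; refcounts: pp0:3 pp1:2 pp2:3 pp3:1
Op 5: write(P0, v1, 175). refcount(pp3)=1 -> write in place. 4 ppages; refcounts: pp0:3 pp1:2 pp2:3 pp3:1
Op 6: write(P2, v2, 178). refcount(pp2)=3>1 -> COPY to pp4. 5 ppages; refcounts: pp0:3 pp1:2 pp2:2 pp3:1 pp4:1
Op 7: read(P1, v0) -> 47. No state change.
Op 8: write(P1, v2, 113). refcount(pp2)=2>1 -> COPY to pp5. 6 ppages; refcounts: pp0:3 pp1:2 pp2:1 pp3:1 pp4:1 pp5:1
Op 9: fork(P1) -> P3. 6 ppages; refcounts: pp0:4 pp1:3 pp2:1 pp3:1 pp4:1 pp5:2

Answer: 4 3 1 1 1 2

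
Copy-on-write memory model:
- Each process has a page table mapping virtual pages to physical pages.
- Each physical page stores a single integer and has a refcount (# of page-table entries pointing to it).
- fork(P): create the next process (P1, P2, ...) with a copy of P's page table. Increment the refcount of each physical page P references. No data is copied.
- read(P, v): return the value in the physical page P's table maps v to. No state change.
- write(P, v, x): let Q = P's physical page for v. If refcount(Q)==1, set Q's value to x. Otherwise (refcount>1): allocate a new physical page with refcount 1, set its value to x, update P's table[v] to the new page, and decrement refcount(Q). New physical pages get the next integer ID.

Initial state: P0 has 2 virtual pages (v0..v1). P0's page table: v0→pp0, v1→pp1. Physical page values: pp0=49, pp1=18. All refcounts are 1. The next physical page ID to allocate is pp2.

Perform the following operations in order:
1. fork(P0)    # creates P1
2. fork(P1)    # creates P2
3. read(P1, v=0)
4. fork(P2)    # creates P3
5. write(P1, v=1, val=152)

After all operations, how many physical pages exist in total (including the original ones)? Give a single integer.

Op 1: fork(P0) -> P1. 2 ppages; refcounts: pp0:2 pp1:2
Op 2: fork(P1) -> P2. 2 ppages; refcounts: pp0:3 pp1:3
Op 3: read(P1, v0) -> 49. No state change.
Op 4: fork(P2) -> P3. 2 ppages; refcounts: pp0:4 pp1:4
Op 5: write(P1, v1, 152). refcount(pp1)=4>1 -> COPY to pp2. 3 ppages; refcounts: pp0:4 pp1:3 pp2:1

Answer: 3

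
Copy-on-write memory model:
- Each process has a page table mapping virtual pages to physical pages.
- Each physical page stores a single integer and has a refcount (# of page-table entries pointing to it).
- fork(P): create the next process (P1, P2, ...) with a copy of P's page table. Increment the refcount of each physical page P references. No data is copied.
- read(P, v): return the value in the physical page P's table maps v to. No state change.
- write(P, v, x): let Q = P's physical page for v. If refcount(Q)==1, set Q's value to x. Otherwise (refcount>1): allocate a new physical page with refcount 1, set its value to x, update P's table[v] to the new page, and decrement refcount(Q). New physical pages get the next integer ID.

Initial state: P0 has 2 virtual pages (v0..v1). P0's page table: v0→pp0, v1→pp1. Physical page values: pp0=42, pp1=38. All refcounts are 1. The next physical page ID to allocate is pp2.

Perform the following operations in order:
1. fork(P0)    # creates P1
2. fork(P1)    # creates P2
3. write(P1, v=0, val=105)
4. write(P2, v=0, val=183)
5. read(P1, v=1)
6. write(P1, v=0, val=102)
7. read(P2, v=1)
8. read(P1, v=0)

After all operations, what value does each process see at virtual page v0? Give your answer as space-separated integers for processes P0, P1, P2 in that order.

Op 1: fork(P0) -> P1. 2 ppages; refcounts: pp0:2 pp1:2
Op 2: fork(P1) -> P2. 2 ppages; refcounts: pp0:3 pp1:3
Op 3: write(P1, v0, 105). refcount(pp0)=3>1 -> COPY to pp2. 3 ppages; refcounts: pp0:2 pp1:3 pp2:1
Op 4: write(P2, v0, 183). refcount(pp0)=2>1 -> COPY to pp3. 4 ppages; refcounts: pp0:1 pp1:3 pp2:1 pp3:1
Op 5: read(P1, v1) -> 38. No state change.
Op 6: write(P1, v0, 102). refcount(pp2)=1 -> write in place. 4 ppages; refcounts: pp0:1 pp1:3 pp2:1 pp3:1
Op 7: read(P2, v1) -> 38. No state change.
Op 8: read(P1, v0) -> 102. No state change.
P0: v0 -> pp0 = 42
P1: v0 -> pp2 = 102
P2: v0 -> pp3 = 183

Answer: 42 102 183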